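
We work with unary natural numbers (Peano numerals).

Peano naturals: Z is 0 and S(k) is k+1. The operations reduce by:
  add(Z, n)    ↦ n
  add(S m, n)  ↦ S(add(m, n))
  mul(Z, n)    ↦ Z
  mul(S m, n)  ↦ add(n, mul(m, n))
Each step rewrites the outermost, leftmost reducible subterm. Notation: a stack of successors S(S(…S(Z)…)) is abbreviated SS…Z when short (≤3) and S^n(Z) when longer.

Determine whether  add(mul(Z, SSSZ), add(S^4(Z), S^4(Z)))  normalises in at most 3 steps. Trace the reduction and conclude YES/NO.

  start: add(mul(Z, SSSZ), add(S^4(Z), S^4(Z)))
  →1  add(Z, add(S^4(Z), S^4(Z)))
  →2  add(S^4(Z), S^4(Z))
  →3  S(add(SSSZ, S^4(Z)))

Answer: NO — after 3 steps the term is S(add(SSSZ, S^4(Z))), not yet normal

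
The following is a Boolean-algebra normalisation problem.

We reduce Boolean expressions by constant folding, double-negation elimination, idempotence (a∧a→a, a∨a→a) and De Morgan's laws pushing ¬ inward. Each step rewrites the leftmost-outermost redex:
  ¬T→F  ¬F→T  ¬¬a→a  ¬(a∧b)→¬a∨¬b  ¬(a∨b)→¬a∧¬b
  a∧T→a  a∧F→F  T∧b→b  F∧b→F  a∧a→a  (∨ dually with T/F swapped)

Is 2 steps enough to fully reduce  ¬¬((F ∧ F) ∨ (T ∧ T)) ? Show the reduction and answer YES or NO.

  start: ¬¬((F ∧ F) ∨ (T ∧ T))
  →1  (F ∧ F) ∨ (T ∧ T)
  →2  F ∨ (T ∧ T)

Answer: NO — after 2 steps the term is F ∨ (T ∧ T), not yet normal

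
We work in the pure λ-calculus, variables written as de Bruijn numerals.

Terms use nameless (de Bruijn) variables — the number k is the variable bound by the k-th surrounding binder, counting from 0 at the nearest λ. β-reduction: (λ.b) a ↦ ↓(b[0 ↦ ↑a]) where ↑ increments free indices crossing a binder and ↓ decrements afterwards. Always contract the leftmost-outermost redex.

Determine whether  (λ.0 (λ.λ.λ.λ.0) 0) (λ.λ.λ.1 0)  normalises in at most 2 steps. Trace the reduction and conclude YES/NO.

  start: (λ.0 (λ.λ.λ.λ.0) 0) (λ.λ.λ.1 0)
  [1] (λ.λ.λ.1 0) (λ.λ.λ.λ.0) (λ.λ.λ.1 0)
  [2] (λ.λ.1 0) (λ.λ.λ.1 0)

Answer: NO — after 2 steps the term is (λ.λ.1 0) (λ.λ.λ.1 0), not yet normal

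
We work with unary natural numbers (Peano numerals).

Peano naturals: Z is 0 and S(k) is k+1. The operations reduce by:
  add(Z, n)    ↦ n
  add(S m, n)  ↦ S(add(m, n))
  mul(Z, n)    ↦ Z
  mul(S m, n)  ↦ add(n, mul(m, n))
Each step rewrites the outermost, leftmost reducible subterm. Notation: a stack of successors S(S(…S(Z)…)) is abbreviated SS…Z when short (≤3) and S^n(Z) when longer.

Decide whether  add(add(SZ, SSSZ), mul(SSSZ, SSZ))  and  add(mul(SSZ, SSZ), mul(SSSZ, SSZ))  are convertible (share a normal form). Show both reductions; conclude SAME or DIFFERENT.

Answer: SAME — A ⇓ S^10(Z), B ⇓ S^10(Z)

Reduction:
Term A:
  start: add(add(SZ, SSSZ), mul(SSSZ, SSZ))
  [1] add(S(add(Z, SSSZ)), mul(SSSZ, SSZ))
  [2] S(add(add(Z, SSSZ), mul(SSSZ, SSZ)))
  [3] S(add(SSSZ, mul(SSSZ, SSZ)))
  [4] S(S(add(SSZ, mul(SSSZ, SSZ))))
  [5] S(S(S(add(SZ, mul(SSSZ, SSZ)))))
  [6] S(S(S(S(add(Z, mul(SSSZ, SSZ))))))
  [7] S(S(S(S(mul(SSSZ, SSZ)))))
  [8] S(S(S(S(add(SSZ, mul(SSZ, SSZ))))))
  [9] S(S(S(S(S(add(SZ, mul(SSZ, SSZ)))))))
  [10] S(S(S(S(S(S(add(Z, mul(SSZ, SSZ))))))))
  [11] S(S(S(S(S(S(mul(SSZ, SSZ)))))))
  [12] S(S(S(S(S(S(add(SSZ, mul(SZ, SSZ))))))))
  [13] S(S(S(S(S(S(S(add(SZ, mul(SZ, SSZ)))))))))
  [14] S(S(S(S(S(S(S(S(add(Z, mul(SZ, SSZ))))))))))
  [15] S(S(S(S(S(S(S(S(mul(SZ, SSZ)))))))))
  [16] S(S(S(S(S(S(S(S(add(SSZ, mul(Z, SSZ))))))))))
  [17] S(S(S(S(S(S(S(S(S(add(SZ, mul(Z, SSZ)))))))))))
  [18] S(S(S(S(S(S(S(S(S(S(add(Z, mul(Z, SSZ))))))))))))
  [19] S(S(S(S(S(S(S(S(S(S(mul(Z, SSZ)))))))))))
  [20] S^10(Z)

Term B:
  start: add(mul(SSZ, SSZ), mul(SSSZ, SSZ))
  [1] add(add(SSZ, mul(SZ, SSZ)), mul(SSSZ, SSZ))
  [2] add(S(add(SZ, mul(SZ, SSZ))), mul(SSSZ, SSZ))
  [3] S(add(add(SZ, mul(SZ, SSZ)), mul(SSSZ, SSZ)))
  [4] S(add(S(add(Z, mul(SZ, SSZ))), mul(SSSZ, SSZ)))
  [5] S(S(add(add(Z, mul(SZ, SSZ)), mul(SSSZ, SSZ))))
  [6] S(S(add(mul(SZ, SSZ), mul(SSSZ, SSZ))))
  [7] S(S(add(add(SSZ, mul(Z, SSZ)), mul(SSSZ, SSZ))))
  [8] S(S(add(S(add(SZ, mul(Z, SSZ))), mul(SSSZ, SSZ))))
  [9] S(S(S(add(add(SZ, mul(Z, SSZ)), mul(SSSZ, SSZ)))))
  [10] S(S(S(add(S(add(Z, mul(Z, SSZ))), mul(SSSZ, SSZ)))))
  [11] S(S(S(S(add(add(Z, mul(Z, SSZ)), mul(SSSZ, SSZ))))))
  [12] S(S(S(S(add(mul(Z, SSZ), mul(SSSZ, SSZ))))))
  [13] S(S(S(S(add(Z, mul(SSSZ, SSZ))))))
  [14] S(S(S(S(mul(SSSZ, SSZ)))))
  [15] S(S(S(S(add(SSZ, mul(SSZ, SSZ))))))
  [16] S(S(S(S(S(add(SZ, mul(SSZ, SSZ)))))))
  [17] S(S(S(S(S(S(add(Z, mul(SSZ, SSZ))))))))
  [18] S(S(S(S(S(S(mul(SSZ, SSZ)))))))
  [19] S(S(S(S(S(S(add(SSZ, mul(SZ, SSZ))))))))
  [20] S(S(S(S(S(S(S(add(SZ, mul(SZ, SSZ)))))))))
  [21] S(S(S(S(S(S(S(S(add(Z, mul(SZ, SSZ))))))))))
  [22] S(S(S(S(S(S(S(S(mul(SZ, SSZ)))))))))
  [23] S(S(S(S(S(S(S(S(add(SSZ, mul(Z, SSZ))))))))))
  [24] S(S(S(S(S(S(S(S(S(add(SZ, mul(Z, SSZ)))))))))))
  [25] S(S(S(S(S(S(S(S(S(S(add(Z, mul(Z, SSZ))))))))))))
  [26] S(S(S(S(S(S(S(S(S(S(mul(Z, SSZ)))))))))))
  [27] S^10(Z)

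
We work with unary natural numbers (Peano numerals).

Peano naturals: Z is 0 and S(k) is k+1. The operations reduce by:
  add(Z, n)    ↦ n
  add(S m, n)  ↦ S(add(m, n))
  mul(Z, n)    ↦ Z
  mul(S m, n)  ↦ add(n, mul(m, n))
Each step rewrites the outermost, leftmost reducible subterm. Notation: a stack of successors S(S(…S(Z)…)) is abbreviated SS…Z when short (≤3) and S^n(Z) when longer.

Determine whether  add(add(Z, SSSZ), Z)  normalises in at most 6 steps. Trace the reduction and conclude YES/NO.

  start: add(add(Z, SSSZ), Z)
  [1] add(SSSZ, Z)
  [2] S(add(SSZ, Z))
  [3] S(S(add(SZ, Z)))
  [4] S(S(S(add(Z, Z))))
  [5] SSSZ

Answer: YES — reaches normal form SSSZ in 5 ≤ 6 steps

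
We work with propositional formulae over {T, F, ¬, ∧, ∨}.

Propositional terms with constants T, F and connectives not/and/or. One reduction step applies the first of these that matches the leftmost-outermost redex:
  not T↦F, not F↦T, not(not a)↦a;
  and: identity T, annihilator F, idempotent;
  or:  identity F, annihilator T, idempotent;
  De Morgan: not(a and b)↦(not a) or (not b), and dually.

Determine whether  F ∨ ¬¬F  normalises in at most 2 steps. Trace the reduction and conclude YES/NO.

  start: F ∨ ¬¬F
  step 1: ¬¬F
  step 2: F

Answer: YES — reaches normal form F in 2 ≤ 2 steps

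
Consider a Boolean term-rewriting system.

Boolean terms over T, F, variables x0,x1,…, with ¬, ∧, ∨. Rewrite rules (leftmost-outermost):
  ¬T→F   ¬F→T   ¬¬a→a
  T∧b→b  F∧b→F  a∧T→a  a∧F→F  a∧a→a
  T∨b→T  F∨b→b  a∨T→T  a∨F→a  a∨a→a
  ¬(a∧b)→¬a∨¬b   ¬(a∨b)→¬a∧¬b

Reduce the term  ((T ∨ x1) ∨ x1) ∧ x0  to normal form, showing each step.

Answer: normal form = x0  (in 3 steps)

Derivation:
  start: ((T ∨ x1) ∨ x1) ∧ x0
  step 1: (T ∨ x1) ∧ x0
  step 2: T ∧ x0
  step 3: x0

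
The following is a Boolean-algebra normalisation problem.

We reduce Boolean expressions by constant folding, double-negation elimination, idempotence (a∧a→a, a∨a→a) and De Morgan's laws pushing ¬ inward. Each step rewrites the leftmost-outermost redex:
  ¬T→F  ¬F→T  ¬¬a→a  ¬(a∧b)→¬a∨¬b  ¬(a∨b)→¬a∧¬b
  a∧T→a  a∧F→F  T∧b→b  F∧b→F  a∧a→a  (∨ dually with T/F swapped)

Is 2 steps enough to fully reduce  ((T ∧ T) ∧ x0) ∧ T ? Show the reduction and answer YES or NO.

  start: ((T ∧ T) ∧ x0) ∧ T
  [1] (T ∧ T) ∧ x0
  [2] T ∧ x0

Answer: NO — after 2 steps the term is T ∧ x0, not yet normal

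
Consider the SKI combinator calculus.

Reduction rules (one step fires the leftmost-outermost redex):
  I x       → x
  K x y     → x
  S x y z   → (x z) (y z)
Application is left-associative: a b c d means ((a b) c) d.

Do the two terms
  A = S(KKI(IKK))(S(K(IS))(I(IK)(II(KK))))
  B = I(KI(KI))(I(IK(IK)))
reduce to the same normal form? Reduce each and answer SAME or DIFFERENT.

Term A:
  start: S(KKI(IKK))(S(K(IS))(I(IK)(II(KK))))
  →1  S(K(IKK))(S(K(IS))(I(IK)(II(KK))))
  →2  S(K(KK))(S(K(IS))(I(IK)(II(KK))))
  →3  S(K(KK))(S(KS)(I(IK)(II(KK))))
  →4  S(K(KK))(S(KS)(IK(II(KK))))
  →5  S(K(KK))(S(KS)(K(II(KK))))
  →6  S(K(KK))(S(KS)(K(I(KK))))
  →7  S(K(KK))(S(KS)(K(KK)))

Term B:
  start: I(KI(KI))(I(IK(IK)))
  →1  KI(KI)(I(IK(IK)))
  →2  I(I(IK(IK)))
  →3  I(IK(IK))
  →4  IK(IK)
  →5  K(IK)
  →6  KK

Answer: DIFFERENT — A ⇓ S(K(KK))(S(KS)(K(KK))), B ⇓ KK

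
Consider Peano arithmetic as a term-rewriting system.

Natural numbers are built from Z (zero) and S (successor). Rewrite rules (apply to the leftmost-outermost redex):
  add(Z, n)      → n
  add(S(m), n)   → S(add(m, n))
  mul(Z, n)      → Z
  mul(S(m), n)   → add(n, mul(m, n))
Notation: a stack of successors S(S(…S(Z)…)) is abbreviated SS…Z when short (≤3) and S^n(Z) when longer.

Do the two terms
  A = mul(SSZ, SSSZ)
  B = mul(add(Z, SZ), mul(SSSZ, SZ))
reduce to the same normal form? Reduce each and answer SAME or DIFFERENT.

Answer: DIFFERENT — A ⇓ S^6(Z), B ⇓ SSSZ

Derivation:
Term A:
  start: mul(SSZ, SSSZ)
  [1] add(SSSZ, mul(SZ, SSSZ))
  [2] S(add(SSZ, mul(SZ, SSSZ)))
  [3] S(S(add(SZ, mul(SZ, SSSZ))))
  [4] S(S(S(add(Z, mul(SZ, SSSZ)))))
  [5] S(S(S(mul(SZ, SSSZ))))
  [6] S(S(S(add(SSSZ, mul(Z, SSSZ)))))
  [7] S(S(S(S(add(SSZ, mul(Z, SSSZ))))))
  [8] S(S(S(S(S(add(SZ, mul(Z, SSSZ)))))))
  [9] S(S(S(S(S(S(add(Z, mul(Z, SSSZ))))))))
  [10] S(S(S(S(S(S(mul(Z, SSSZ)))))))
  [11] S^6(Z)

Term B:
  start: mul(add(Z, SZ), mul(SSSZ, SZ))
  [1] mul(SZ, mul(SSSZ, SZ))
  [2] add(mul(SSSZ, SZ), mul(Z, mul(SSSZ, SZ)))
  [3] add(add(SZ, mul(SSZ, SZ)), mul(Z, mul(SSSZ, SZ)))
  [4] add(S(add(Z, mul(SSZ, SZ))), mul(Z, mul(SSSZ, SZ)))
  [5] S(add(add(Z, mul(SSZ, SZ)), mul(Z, mul(SSSZ, SZ))))
  [6] S(add(mul(SSZ, SZ), mul(Z, mul(SSSZ, SZ))))
  [7] S(add(add(SZ, mul(SZ, SZ)), mul(Z, mul(SSSZ, SZ))))
  [8] S(add(S(add(Z, mul(SZ, SZ))), mul(Z, mul(SSSZ, SZ))))
  [9] S(S(add(add(Z, mul(SZ, SZ)), mul(Z, mul(SSSZ, SZ)))))
  [10] S(S(add(mul(SZ, SZ), mul(Z, mul(SSSZ, SZ)))))
  [11] S(S(add(add(SZ, mul(Z, SZ)), mul(Z, mul(SSSZ, SZ)))))
  [12] S(S(add(S(add(Z, mul(Z, SZ))), mul(Z, mul(SSSZ, SZ)))))
  [13] S(S(S(add(add(Z, mul(Z, SZ)), mul(Z, mul(SSSZ, SZ))))))
  [14] S(S(S(add(mul(Z, SZ), mul(Z, mul(SSSZ, SZ))))))
  [15] S(S(S(add(Z, mul(Z, mul(SSSZ, SZ))))))
  [16] S(S(S(mul(Z, mul(SSSZ, SZ)))))
  [17] SSSZ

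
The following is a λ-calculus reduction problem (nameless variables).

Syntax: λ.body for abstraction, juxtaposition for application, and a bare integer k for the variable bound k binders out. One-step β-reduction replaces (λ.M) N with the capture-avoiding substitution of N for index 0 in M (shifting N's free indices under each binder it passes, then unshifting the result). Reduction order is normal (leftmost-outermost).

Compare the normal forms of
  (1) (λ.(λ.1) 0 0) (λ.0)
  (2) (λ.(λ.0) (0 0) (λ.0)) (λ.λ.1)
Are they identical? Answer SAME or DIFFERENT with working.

Answer: DIFFERENT — A ⇓ λ.0, B ⇓ λ.λ.1

Working:
Term A:
  start: (λ.(λ.1) 0 0) (λ.0)
  →1  (λ.λ.0) (λ.0) (λ.0)
  →2  (λ.0) (λ.0)
  →3  λ.0

Term B:
  start: (λ.(λ.0) (0 0) (λ.0)) (λ.λ.1)
  →1  (λ.0) ((λ.λ.1) (λ.λ.1)) (λ.0)
  →2  (λ.λ.1) (λ.λ.1) (λ.0)
  →3  (λ.λ.λ.1) (λ.0)
  →4  λ.λ.1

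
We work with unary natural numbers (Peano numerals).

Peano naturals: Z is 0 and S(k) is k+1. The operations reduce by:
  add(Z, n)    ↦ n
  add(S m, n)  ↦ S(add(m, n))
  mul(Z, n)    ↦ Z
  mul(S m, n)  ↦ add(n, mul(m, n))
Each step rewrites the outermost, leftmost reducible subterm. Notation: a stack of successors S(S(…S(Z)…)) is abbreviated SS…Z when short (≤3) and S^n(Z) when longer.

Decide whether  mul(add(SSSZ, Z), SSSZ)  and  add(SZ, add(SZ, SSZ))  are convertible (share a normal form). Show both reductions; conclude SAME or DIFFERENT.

Answer: DIFFERENT — A ⇓ S^9(Z), B ⇓ S^4(Z)

Working:
Term A:
  start: mul(add(SSSZ, Z), SSSZ)
  →1  mul(S(add(SSZ, Z)), SSSZ)
  →2  add(SSSZ, mul(add(SSZ, Z), SSSZ))
  →3  S(add(SSZ, mul(add(SSZ, Z), SSSZ)))
  →4  S(S(add(SZ, mul(add(SSZ, Z), SSSZ))))
  →5  S(S(S(add(Z, mul(add(SSZ, Z), SSSZ)))))
  →6  S(S(S(mul(add(SSZ, Z), SSSZ))))
  →7  S(S(S(mul(S(add(SZ, Z)), SSSZ))))
  →8  S(S(S(add(SSSZ, mul(add(SZ, Z), SSSZ)))))
  →9  S(S(S(S(add(SSZ, mul(add(SZ, Z), SSSZ))))))
  →10  S(S(S(S(S(add(SZ, mul(add(SZ, Z), SSSZ)))))))
  →11  S(S(S(S(S(S(add(Z, mul(add(SZ, Z), SSSZ))))))))
  →12  S(S(S(S(S(S(mul(add(SZ, Z), SSSZ)))))))
  →13  S(S(S(S(S(S(mul(S(add(Z, Z)), SSSZ)))))))
  →14  S(S(S(S(S(S(add(SSSZ, mul(add(Z, Z), SSSZ))))))))
  →15  S(S(S(S(S(S(S(add(SSZ, mul(add(Z, Z), SSSZ)))))))))
  →16  S(S(S(S(S(S(S(S(add(SZ, mul(add(Z, Z), SSSZ))))))))))
  →17  S(S(S(S(S(S(S(S(S(add(Z, mul(add(Z, Z), SSSZ)))))))))))
  →18  S(S(S(S(S(S(S(S(S(mul(add(Z, Z), SSSZ))))))))))
  →19  S(S(S(S(S(S(S(S(S(mul(Z, SSSZ))))))))))
  →20  S^9(Z)

Term B:
  start: add(SZ, add(SZ, SSZ))
  →1  S(add(Z, add(SZ, SSZ)))
  →2  S(add(SZ, SSZ))
  →3  S(S(add(Z, SSZ)))
  →4  S^4(Z)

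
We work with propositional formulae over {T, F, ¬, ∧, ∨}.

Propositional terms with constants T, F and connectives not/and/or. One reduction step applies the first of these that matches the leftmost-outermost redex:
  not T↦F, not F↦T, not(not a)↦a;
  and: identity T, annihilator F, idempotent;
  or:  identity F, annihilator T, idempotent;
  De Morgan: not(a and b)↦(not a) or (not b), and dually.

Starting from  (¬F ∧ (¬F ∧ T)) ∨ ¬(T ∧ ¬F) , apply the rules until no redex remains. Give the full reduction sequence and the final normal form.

  start: (¬F ∧ (¬F ∧ T)) ∨ ¬(T ∧ ¬F)
  →1  (T ∧ (¬F ∧ T)) ∨ ¬(T ∧ ¬F)
  →2  (¬F ∧ T) ∨ ¬(T ∧ ¬F)
  →3  ¬F ∨ ¬(T ∧ ¬F)
  →4  T ∨ ¬(T ∧ ¬F)
  →5  T

Answer: normal form = T  (in 5 steps)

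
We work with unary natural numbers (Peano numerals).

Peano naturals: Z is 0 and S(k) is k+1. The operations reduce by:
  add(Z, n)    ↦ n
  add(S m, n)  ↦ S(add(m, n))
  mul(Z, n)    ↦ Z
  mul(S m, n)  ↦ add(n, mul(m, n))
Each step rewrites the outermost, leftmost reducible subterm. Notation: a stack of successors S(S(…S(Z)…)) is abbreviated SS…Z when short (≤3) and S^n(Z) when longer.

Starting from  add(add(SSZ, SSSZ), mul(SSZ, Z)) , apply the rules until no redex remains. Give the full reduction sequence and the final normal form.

  start: add(add(SSZ, SSSZ), mul(SSZ, Z))
  step 1: add(S(add(SZ, SSSZ)), mul(SSZ, Z))
  step 2: S(add(add(SZ, SSSZ), mul(SSZ, Z)))
  step 3: S(add(S(add(Z, SSSZ)), mul(SSZ, Z)))
  step 4: S(S(add(add(Z, SSSZ), mul(SSZ, Z))))
  step 5: S(S(add(SSSZ, mul(SSZ, Z))))
  step 6: S(S(S(add(SSZ, mul(SSZ, Z)))))
  step 7: S(S(S(S(add(SZ, mul(SSZ, Z))))))
  step 8: S(S(S(S(S(add(Z, mul(SSZ, Z)))))))
  step 9: S(S(S(S(S(mul(SSZ, Z))))))
  step 10: S(S(S(S(S(add(Z, mul(SZ, Z)))))))
  step 11: S(S(S(S(S(mul(SZ, Z))))))
  step 12: S(S(S(S(S(add(Z, mul(Z, Z)))))))
  step 13: S(S(S(S(S(mul(Z, Z))))))
  step 14: S^5(Z)

Answer: normal form = S^5(Z)  (in 14 steps)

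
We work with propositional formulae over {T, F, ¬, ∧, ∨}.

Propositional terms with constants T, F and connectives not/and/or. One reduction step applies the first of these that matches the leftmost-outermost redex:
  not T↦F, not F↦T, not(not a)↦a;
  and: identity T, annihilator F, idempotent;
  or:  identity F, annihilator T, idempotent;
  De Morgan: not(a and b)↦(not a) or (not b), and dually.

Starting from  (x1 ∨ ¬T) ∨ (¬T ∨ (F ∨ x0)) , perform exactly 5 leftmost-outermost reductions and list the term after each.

Answer: after 5 steps: x1 ∨ x0

Derivation:
  start: (x1 ∨ ¬T) ∨ (¬T ∨ (F ∨ x0))
  [1] (x1 ∨ F) ∨ (¬T ∨ (F ∨ x0))
  [2] x1 ∨ (¬T ∨ (F ∨ x0))
  [3] x1 ∨ (F ∨ (F ∨ x0))
  [4] x1 ∨ (F ∨ x0)
  [5] x1 ∨ x0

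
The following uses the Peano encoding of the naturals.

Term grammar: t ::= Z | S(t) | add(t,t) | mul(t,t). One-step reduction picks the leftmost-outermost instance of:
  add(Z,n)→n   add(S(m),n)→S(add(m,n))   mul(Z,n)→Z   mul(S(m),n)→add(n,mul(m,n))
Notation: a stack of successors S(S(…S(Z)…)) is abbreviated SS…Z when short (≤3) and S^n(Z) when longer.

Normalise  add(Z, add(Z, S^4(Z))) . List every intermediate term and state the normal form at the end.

Answer: normal form = S^4(Z)  (in 2 steps)

Working:
  start: add(Z, add(Z, S^4(Z)))
  step 1: add(Z, S^4(Z))
  step 2: S^4(Z)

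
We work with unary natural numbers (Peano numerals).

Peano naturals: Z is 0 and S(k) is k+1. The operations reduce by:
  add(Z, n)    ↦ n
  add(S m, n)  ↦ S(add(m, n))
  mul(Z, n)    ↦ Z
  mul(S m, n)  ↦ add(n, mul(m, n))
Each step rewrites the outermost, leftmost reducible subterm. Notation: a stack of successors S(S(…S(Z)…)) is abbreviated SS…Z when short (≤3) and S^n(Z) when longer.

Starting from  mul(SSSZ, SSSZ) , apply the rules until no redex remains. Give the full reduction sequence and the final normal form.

  start: mul(SSSZ, SSSZ)
  step 1: add(SSSZ, mul(SSZ, SSSZ))
  step 2: S(add(SSZ, mul(SSZ, SSSZ)))
  step 3: S(S(add(SZ, mul(SSZ, SSSZ))))
  step 4: S(S(S(add(Z, mul(SSZ, SSSZ)))))
  step 5: S(S(S(mul(SSZ, SSSZ))))
  step 6: S(S(S(add(SSSZ, mul(SZ, SSSZ)))))
  step 7: S(S(S(S(add(SSZ, mul(SZ, SSSZ))))))
  step 8: S(S(S(S(S(add(SZ, mul(SZ, SSSZ)))))))
  step 9: S(S(S(S(S(S(add(Z, mul(SZ, SSSZ))))))))
  step 10: S(S(S(S(S(S(mul(SZ, SSSZ)))))))
  step 11: S(S(S(S(S(S(add(SSSZ, mul(Z, SSSZ))))))))
  step 12: S(S(S(S(S(S(S(add(SSZ, mul(Z, SSSZ)))))))))
  step 13: S(S(S(S(S(S(S(S(add(SZ, mul(Z, SSSZ))))))))))
  step 14: S(S(S(S(S(S(S(S(S(add(Z, mul(Z, SSSZ)))))))))))
  step 15: S(S(S(S(S(S(S(S(S(mul(Z, SSSZ))))))))))
  step 16: S^9(Z)

Answer: normal form = S^9(Z)  (in 16 steps)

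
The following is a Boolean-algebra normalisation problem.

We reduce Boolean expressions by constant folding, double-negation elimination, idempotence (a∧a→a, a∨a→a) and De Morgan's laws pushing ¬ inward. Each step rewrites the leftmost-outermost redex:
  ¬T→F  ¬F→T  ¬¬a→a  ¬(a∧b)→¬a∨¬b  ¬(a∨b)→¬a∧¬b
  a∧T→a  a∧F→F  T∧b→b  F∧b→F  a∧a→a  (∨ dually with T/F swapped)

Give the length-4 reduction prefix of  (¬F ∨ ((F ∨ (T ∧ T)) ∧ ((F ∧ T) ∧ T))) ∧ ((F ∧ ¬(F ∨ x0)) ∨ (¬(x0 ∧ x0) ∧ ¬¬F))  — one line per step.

  start: (¬F ∨ ((F ∨ (T ∧ T)) ∧ ((F ∧ T) ∧ T))) ∧ ((F ∧ ¬(F ∨ x0)) ∨ (¬(x0 ∧ x0) ∧ ¬¬F))
  step 1: (T ∨ ((F ∨ (T ∧ T)) ∧ ((F ∧ T) ∧ T))) ∧ ((F ∧ ¬(F ∨ x0)) ∨ (¬(x0 ∧ x0) ∧ ¬¬F))
  step 2: T ∧ ((F ∧ ¬(F ∨ x0)) ∨ (¬(x0 ∧ x0) ∧ ¬¬F))
  step 3: (F ∧ ¬(F ∨ x0)) ∨ (¬(x0 ∧ x0) ∧ ¬¬F)
  step 4: F ∨ (¬(x0 ∧ x0) ∧ ¬¬F)

Answer: after 4 steps: F ∨ (¬(x0 ∧ x0) ∧ ¬¬F)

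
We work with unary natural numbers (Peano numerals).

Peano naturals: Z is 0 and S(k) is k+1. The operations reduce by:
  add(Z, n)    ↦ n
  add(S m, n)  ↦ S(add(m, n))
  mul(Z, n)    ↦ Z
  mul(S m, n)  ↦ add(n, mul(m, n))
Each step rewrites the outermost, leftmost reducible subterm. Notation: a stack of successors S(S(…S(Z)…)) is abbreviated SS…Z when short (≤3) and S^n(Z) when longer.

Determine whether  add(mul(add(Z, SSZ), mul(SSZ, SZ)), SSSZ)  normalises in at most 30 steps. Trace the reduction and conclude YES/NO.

Answer: YES — reaches normal form S^7(Z) in 29 ≤ 30 steps

Derivation:
  start: add(mul(add(Z, SSZ), mul(SSZ, SZ)), SSSZ)
  →1  add(mul(SSZ, mul(SSZ, SZ)), SSSZ)
  →2  add(add(mul(SSZ, SZ), mul(SZ, mul(SSZ, SZ))), SSSZ)
  →3  add(add(add(SZ, mul(SZ, SZ)), mul(SZ, mul(SSZ, SZ))), SSSZ)
  →4  add(add(S(add(Z, mul(SZ, SZ))), mul(SZ, mul(SSZ, SZ))), SSSZ)
  →5  add(S(add(add(Z, mul(SZ, SZ)), mul(SZ, mul(SSZ, SZ)))), SSSZ)
  →6  S(add(add(add(Z, mul(SZ, SZ)), mul(SZ, mul(SSZ, SZ))), SSSZ))
  →7  S(add(add(mul(SZ, SZ), mul(SZ, mul(SSZ, SZ))), SSSZ))
  →8  S(add(add(add(SZ, mul(Z, SZ)), mul(SZ, mul(SSZ, SZ))), SSSZ))
  →9  S(add(add(S(add(Z, mul(Z, SZ))), mul(SZ, mul(SSZ, SZ))), SSSZ))
  →10  S(add(S(add(add(Z, mul(Z, SZ)), mul(SZ, mul(SSZ, SZ)))), SSSZ))
  →11  S(S(add(add(add(Z, mul(Z, SZ)), mul(SZ, mul(SSZ, SZ))), SSSZ)))
  →12  S(S(add(add(mul(Z, SZ), mul(SZ, mul(SSZ, SZ))), SSSZ)))
  →13  S(S(add(add(Z, mul(SZ, mul(SSZ, SZ))), SSSZ)))
  →14  S(S(add(mul(SZ, mul(SSZ, SZ)), SSSZ)))
  →15  S(S(add(add(mul(SSZ, SZ), mul(Z, mul(SSZ, SZ))), SSSZ)))
  →16  S(S(add(add(add(SZ, mul(SZ, SZ)), mul(Z, mul(SSZ, SZ))), SSSZ)))
  →17  S(S(add(add(S(add(Z, mul(SZ, SZ))), mul(Z, mul(SSZ, SZ))), SSSZ)))
  →18  S(S(add(S(add(add(Z, mul(SZ, SZ)), mul(Z, mul(SSZ, SZ)))), SSSZ)))
  →19  S(S(S(add(add(add(Z, mul(SZ, SZ)), mul(Z, mul(SSZ, SZ))), SSSZ))))
  →20  S(S(S(add(add(mul(SZ, SZ), mul(Z, mul(SSZ, SZ))), SSSZ))))
  →21  S(S(S(add(add(add(SZ, mul(Z, SZ)), mul(Z, mul(SSZ, SZ))), SSSZ))))
  →22  S(S(S(add(add(S(add(Z, mul(Z, SZ))), mul(Z, mul(SSZ, SZ))), SSSZ))))
  →23  S(S(S(add(S(add(add(Z, mul(Z, SZ)), mul(Z, mul(SSZ, SZ)))), SSSZ))))
  →24  S(S(S(S(add(add(add(Z, mul(Z, SZ)), mul(Z, mul(SSZ, SZ))), SSSZ)))))
  →25  S(S(S(S(add(add(mul(Z, SZ), mul(Z, mul(SSZ, SZ))), SSSZ)))))
  →26  S(S(S(S(add(add(Z, mul(Z, mul(SSZ, SZ))), SSSZ)))))
  →27  S(S(S(S(add(mul(Z, mul(SSZ, SZ)), SSSZ)))))
  →28  S(S(S(S(add(Z, SSSZ)))))
  →29  S^7(Z)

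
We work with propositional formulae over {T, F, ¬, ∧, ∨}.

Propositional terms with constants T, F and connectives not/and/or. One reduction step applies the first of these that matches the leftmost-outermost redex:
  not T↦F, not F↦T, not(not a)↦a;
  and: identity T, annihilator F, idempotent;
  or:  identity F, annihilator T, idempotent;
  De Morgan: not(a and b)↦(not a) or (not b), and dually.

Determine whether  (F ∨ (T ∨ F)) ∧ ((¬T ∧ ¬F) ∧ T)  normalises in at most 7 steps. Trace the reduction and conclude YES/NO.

  start: (F ∨ (T ∨ F)) ∧ ((¬T ∧ ¬F) ∧ T)
  step 1: (T ∨ F) ∧ ((¬T ∧ ¬F) ∧ T)
  step 2: T ∧ ((¬T ∧ ¬F) ∧ T)
  step 3: (¬T ∧ ¬F) ∧ T
  step 4: ¬T ∧ ¬F
  step 5: F ∧ ¬F
  step 6: F

Answer: YES — reaches normal form F in 6 ≤ 7 steps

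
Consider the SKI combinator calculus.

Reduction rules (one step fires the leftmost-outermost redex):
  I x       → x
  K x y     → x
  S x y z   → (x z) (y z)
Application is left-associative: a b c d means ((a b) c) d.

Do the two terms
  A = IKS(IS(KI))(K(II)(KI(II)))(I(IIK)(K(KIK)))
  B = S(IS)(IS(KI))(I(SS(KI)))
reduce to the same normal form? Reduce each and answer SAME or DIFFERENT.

Answer: DIFFERENT — A ⇓ SI(K(KI)), B ⇓ S(SS(KI))(S(KI)(SS(KI)))

Derivation:
Term A:
  start: IKS(IS(KI))(K(II)(KI(II)))(I(IIK)(K(KIK)))
  [1] KS(IS(KI))(K(II)(KI(II)))(I(IIK)(K(KIK)))
  [2] S(K(II)(KI(II)))(I(IIK)(K(KIK)))
  [3] S(II)(I(IIK)(K(KIK)))
  [4] SI(I(IIK)(K(KIK)))
  [5] SI(IIK(K(KIK)))
  [6] SI(IK(K(KIK)))
  [7] SI(K(K(KIK)))
  [8] SI(K(KI))

Term B:
  start: S(IS)(IS(KI))(I(SS(KI)))
  [1] IS(I(SS(KI)))(IS(KI)(I(SS(KI))))
  [2] S(I(SS(KI)))(IS(KI)(I(SS(KI))))
  [3] S(SS(KI))(IS(KI)(I(SS(KI))))
  [4] S(SS(KI))(S(KI)(I(SS(KI))))
  [5] S(SS(KI))(S(KI)(SS(KI)))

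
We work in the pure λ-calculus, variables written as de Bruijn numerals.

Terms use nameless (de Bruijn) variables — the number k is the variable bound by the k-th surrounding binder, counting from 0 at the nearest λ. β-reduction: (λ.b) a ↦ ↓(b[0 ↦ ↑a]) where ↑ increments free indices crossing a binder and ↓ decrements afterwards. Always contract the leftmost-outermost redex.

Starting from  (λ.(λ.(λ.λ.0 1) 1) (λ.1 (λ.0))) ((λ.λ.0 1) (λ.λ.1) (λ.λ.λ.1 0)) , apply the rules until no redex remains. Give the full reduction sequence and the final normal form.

  start: (λ.(λ.(λ.λ.0 1) 1) (λ.1 (λ.0))) ((λ.λ.0 1) (λ.λ.1) (λ.λ.λ.1 0))
  [1] (λ.(λ.λ.0 1) ((λ.λ.0 1) (λ.λ.1) (λ.λ.λ.1 0))) (λ.(λ.λ.0 1) (λ.λ.1) (λ.λ.λ.1 0) (λ.0))
  [2] (λ.λ.0 1) ((λ.λ.0 1) (λ.λ.1) (λ.λ.λ.1 0))
  [3] λ.0 ((λ.λ.0 1) (λ.λ.1) (λ.λ.λ.1 0))
  [4] λ.0 ((λ.0 (λ.λ.1)) (λ.λ.λ.1 0))
  [5] λ.0 ((λ.λ.λ.1 0) (λ.λ.1))
  [6] λ.0 (λ.λ.1 0)

Answer: normal form = λ.0 (λ.λ.1 0)  (in 6 steps)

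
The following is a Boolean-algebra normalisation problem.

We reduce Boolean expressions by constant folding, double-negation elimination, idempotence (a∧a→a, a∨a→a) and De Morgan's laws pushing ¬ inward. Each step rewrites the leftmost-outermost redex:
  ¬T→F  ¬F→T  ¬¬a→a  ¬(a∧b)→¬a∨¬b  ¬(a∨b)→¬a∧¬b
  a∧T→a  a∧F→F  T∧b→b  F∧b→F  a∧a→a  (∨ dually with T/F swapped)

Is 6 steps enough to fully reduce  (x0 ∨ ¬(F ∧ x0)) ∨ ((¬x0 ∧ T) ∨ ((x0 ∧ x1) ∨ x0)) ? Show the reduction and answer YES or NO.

Answer: YES — reaches normal form T in 5 ≤ 6 steps

Reduction:
  start: (x0 ∨ ¬(F ∧ x0)) ∨ ((¬x0 ∧ T) ∨ ((x0 ∧ x1) ∨ x0))
  →1  (x0 ∨ (¬F ∨ ¬x0)) ∨ ((¬x0 ∧ T) ∨ ((x0 ∧ x1) ∨ x0))
  →2  (x0 ∨ (T ∨ ¬x0)) ∨ ((¬x0 ∧ T) ∨ ((x0 ∧ x1) ∨ x0))
  →3  (x0 ∨ T) ∨ ((¬x0 ∧ T) ∨ ((x0 ∧ x1) ∨ x0))
  →4  T ∨ ((¬x0 ∧ T) ∨ ((x0 ∧ x1) ∨ x0))
  →5  T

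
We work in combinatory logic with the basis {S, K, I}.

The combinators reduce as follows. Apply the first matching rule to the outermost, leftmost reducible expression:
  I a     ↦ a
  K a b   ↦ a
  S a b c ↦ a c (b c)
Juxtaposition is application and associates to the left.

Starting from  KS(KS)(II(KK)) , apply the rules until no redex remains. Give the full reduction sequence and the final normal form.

Answer: normal form = S(KK)  (in 3 steps)

Working:
  start: KS(KS)(II(KK))
  [1] S(II(KK))
  [2] S(I(KK))
  [3] S(KK)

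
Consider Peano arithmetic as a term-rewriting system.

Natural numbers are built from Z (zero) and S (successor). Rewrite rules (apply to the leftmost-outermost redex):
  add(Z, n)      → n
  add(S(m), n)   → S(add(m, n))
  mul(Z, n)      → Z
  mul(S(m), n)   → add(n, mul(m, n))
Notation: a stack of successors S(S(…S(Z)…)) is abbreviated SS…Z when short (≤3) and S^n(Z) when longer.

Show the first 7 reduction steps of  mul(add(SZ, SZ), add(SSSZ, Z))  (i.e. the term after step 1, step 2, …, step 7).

  start: mul(add(SZ, SZ), add(SSSZ, Z))
  [1] mul(S(add(Z, SZ)), add(SSSZ, Z))
  [2] add(add(SSSZ, Z), mul(add(Z, SZ), add(SSSZ, Z)))
  [3] add(S(add(SSZ, Z)), mul(add(Z, SZ), add(SSSZ, Z)))
  [4] S(add(add(SSZ, Z), mul(add(Z, SZ), add(SSSZ, Z))))
  [5] S(add(S(add(SZ, Z)), mul(add(Z, SZ), add(SSSZ, Z))))
  [6] S(S(add(add(SZ, Z), mul(add(Z, SZ), add(SSSZ, Z)))))
  [7] S(S(add(S(add(Z, Z)), mul(add(Z, SZ), add(SSSZ, Z)))))

Answer: after 7 steps: S(S(add(S(add(Z, Z)), mul(add(Z, SZ), add(SSSZ, Z)))))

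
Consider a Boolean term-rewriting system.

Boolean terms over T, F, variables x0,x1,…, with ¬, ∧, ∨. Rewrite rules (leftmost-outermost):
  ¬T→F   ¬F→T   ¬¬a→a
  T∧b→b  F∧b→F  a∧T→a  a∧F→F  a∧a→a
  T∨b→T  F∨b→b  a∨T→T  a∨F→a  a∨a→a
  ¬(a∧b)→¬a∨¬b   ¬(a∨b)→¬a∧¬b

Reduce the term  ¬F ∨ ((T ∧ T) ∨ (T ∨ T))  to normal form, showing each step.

Answer: normal form = T  (in 2 steps)

Derivation:
  start: ¬F ∨ ((T ∧ T) ∨ (T ∨ T))
  [1] T ∨ ((T ∧ T) ∨ (T ∨ T))
  [2] T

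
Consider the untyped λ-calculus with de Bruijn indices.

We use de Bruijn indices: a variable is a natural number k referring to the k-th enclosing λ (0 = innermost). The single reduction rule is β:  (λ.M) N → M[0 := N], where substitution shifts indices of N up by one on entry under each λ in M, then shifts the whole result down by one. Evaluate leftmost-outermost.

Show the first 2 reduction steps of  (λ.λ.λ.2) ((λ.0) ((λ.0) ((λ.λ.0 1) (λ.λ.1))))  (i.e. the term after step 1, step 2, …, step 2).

  start: (λ.λ.λ.2) ((λ.0) ((λ.0) ((λ.λ.0 1) (λ.λ.1))))
  →1  λ.λ.(λ.0) ((λ.0) ((λ.λ.0 1) (λ.λ.1)))
  →2  λ.λ.(λ.0) ((λ.λ.0 1) (λ.λ.1))

Answer: after 2 steps: λ.λ.(λ.0) ((λ.λ.0 1) (λ.λ.1))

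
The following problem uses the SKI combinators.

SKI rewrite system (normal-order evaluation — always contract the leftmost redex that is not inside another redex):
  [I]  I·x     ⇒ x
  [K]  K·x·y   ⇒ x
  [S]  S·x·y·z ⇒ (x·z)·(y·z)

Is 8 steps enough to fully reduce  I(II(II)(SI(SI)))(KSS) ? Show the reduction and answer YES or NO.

Answer: NO — after 8 steps the term is S(SI(KSS)), not yet normal

Derivation:
  start: I(II(II)(SI(SI)))(KSS)
  step 1: II(II)(SI(SI))(KSS)
  step 2: I(II)(SI(SI))(KSS)
  step 3: II(SI(SI))(KSS)
  step 4: I(SI(SI))(KSS)
  step 5: SI(SI)(KSS)
  step 6: I(KSS)(SI(KSS))
  step 7: KSS(SI(KSS))
  step 8: S(SI(KSS))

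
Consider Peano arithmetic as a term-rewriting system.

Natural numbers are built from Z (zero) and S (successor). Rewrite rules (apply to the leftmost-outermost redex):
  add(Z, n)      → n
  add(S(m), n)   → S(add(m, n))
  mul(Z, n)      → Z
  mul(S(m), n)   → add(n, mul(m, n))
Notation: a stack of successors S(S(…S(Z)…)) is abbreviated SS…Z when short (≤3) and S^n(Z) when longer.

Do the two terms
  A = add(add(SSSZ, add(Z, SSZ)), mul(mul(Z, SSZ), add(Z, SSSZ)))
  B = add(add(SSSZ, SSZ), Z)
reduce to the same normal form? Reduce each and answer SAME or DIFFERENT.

Term A:
  start: add(add(SSSZ, add(Z, SSZ)), mul(mul(Z, SSZ), add(Z, SSSZ)))
  [1] add(S(add(SSZ, add(Z, SSZ))), mul(mul(Z, SSZ), add(Z, SSSZ)))
  [2] S(add(add(SSZ, add(Z, SSZ)), mul(mul(Z, SSZ), add(Z, SSSZ))))
  [3] S(add(S(add(SZ, add(Z, SSZ))), mul(mul(Z, SSZ), add(Z, SSSZ))))
  [4] S(S(add(add(SZ, add(Z, SSZ)), mul(mul(Z, SSZ), add(Z, SSSZ)))))
  [5] S(S(add(S(add(Z, add(Z, SSZ))), mul(mul(Z, SSZ), add(Z, SSSZ)))))
  [6] S(S(S(add(add(Z, add(Z, SSZ)), mul(mul(Z, SSZ), add(Z, SSSZ))))))
  [7] S(S(S(add(add(Z, SSZ), mul(mul(Z, SSZ), add(Z, SSSZ))))))
  [8] S(S(S(add(SSZ, mul(mul(Z, SSZ), add(Z, SSSZ))))))
  [9] S(S(S(S(add(SZ, mul(mul(Z, SSZ), add(Z, SSSZ)))))))
  [10] S(S(S(S(S(add(Z, mul(mul(Z, SSZ), add(Z, SSSZ))))))))
  [11] S(S(S(S(S(mul(mul(Z, SSZ), add(Z, SSSZ)))))))
  [12] S(S(S(S(S(mul(Z, add(Z, SSSZ)))))))
  [13] S^5(Z)

Term B:
  start: add(add(SSSZ, SSZ), Z)
  [1] add(S(add(SSZ, SSZ)), Z)
  [2] S(add(add(SSZ, SSZ), Z))
  [3] S(add(S(add(SZ, SSZ)), Z))
  [4] S(S(add(add(SZ, SSZ), Z)))
  [5] S(S(add(S(add(Z, SSZ)), Z)))
  [6] S(S(S(add(add(Z, SSZ), Z))))
  [7] S(S(S(add(SSZ, Z))))
  [8] S(S(S(S(add(SZ, Z)))))
  [9] S(S(S(S(S(add(Z, Z))))))
  [10] S^5(Z)

Answer: SAME — A ⇓ S^5(Z), B ⇓ S^5(Z)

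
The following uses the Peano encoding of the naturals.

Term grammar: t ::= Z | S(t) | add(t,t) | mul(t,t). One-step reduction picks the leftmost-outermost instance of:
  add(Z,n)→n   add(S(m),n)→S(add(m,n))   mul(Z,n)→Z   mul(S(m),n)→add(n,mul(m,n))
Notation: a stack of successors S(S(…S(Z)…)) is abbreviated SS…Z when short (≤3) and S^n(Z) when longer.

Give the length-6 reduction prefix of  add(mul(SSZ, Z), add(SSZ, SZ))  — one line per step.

  start: add(mul(SSZ, Z), add(SSZ, SZ))
  step 1: add(add(Z, mul(SZ, Z)), add(SSZ, SZ))
  step 2: add(mul(SZ, Z), add(SSZ, SZ))
  step 3: add(add(Z, mul(Z, Z)), add(SSZ, SZ))
  step 4: add(mul(Z, Z), add(SSZ, SZ))
  step 5: add(Z, add(SSZ, SZ))
  step 6: add(SSZ, SZ)

Answer: after 6 steps: add(SSZ, SZ)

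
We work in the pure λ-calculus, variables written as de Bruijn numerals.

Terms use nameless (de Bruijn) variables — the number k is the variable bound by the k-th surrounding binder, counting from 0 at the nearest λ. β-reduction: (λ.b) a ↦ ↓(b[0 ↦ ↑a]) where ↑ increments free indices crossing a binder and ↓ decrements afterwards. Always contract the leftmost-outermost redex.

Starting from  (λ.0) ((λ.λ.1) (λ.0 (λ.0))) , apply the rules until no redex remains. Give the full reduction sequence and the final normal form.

  start: (λ.0) ((λ.λ.1) (λ.0 (λ.0)))
  →1  (λ.λ.1) (λ.0 (λ.0))
  →2  λ.λ.0 (λ.0)

Answer: normal form = λ.λ.0 (λ.0)  (in 2 steps)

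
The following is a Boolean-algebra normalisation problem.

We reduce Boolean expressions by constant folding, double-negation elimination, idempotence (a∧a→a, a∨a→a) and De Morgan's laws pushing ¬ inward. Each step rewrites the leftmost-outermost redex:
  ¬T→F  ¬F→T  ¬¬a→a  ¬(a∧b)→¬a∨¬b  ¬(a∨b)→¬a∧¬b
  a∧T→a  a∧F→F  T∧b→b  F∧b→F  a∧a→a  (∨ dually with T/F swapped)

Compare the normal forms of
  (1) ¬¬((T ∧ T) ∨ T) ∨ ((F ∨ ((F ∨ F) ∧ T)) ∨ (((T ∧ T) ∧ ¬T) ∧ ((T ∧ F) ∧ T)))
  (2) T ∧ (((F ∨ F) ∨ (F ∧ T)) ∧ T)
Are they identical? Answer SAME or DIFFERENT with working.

Answer: DIFFERENT — A ⇓ T, B ⇓ F

Reduction:
Term A:
  start: ¬¬((T ∧ T) ∨ T) ∨ ((F ∨ ((F ∨ F) ∧ T)) ∨ (((T ∧ T) ∧ ¬T) ∧ ((T ∧ F) ∧ T)))
  [1] ((T ∧ T) ∨ T) ∨ ((F ∨ ((F ∨ F) ∧ T)) ∨ (((T ∧ T) ∧ ¬T) ∧ ((T ∧ F) ∧ T)))
  [2] T ∨ ((F ∨ ((F ∨ F) ∧ T)) ∨ (((T ∧ T) ∧ ¬T) ∧ ((T ∧ F) ∧ T)))
  [3] T

Term B:
  start: T ∧ (((F ∨ F) ∨ (F ∧ T)) ∧ T)
  [1] ((F ∨ F) ∨ (F ∧ T)) ∧ T
  [2] (F ∨ F) ∨ (F ∧ T)
  [3] F ∨ (F ∧ T)
  [4] F ∧ T
  [5] F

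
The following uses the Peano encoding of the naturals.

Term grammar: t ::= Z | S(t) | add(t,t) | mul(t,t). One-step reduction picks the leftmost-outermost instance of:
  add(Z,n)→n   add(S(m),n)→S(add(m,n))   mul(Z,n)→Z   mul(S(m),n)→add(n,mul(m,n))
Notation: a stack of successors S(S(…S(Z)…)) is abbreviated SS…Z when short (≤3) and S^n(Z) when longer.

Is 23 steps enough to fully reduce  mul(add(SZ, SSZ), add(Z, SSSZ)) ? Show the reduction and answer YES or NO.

  start: mul(add(SZ, SSZ), add(Z, SSSZ))
  step 1: mul(S(add(Z, SSZ)), add(Z, SSSZ))
  step 2: add(add(Z, SSSZ), mul(add(Z, SSZ), add(Z, SSSZ)))
  step 3: add(SSSZ, mul(add(Z, SSZ), add(Z, SSSZ)))
  step 4: S(add(SSZ, mul(add(Z, SSZ), add(Z, SSSZ))))
  step 5: S(S(add(SZ, mul(add(Z, SSZ), add(Z, SSSZ)))))
  step 6: S(S(S(add(Z, mul(add(Z, SSZ), add(Z, SSSZ))))))
  step 7: S(S(S(mul(add(Z, SSZ), add(Z, SSSZ)))))
  step 8: S(S(S(mul(SSZ, add(Z, SSSZ)))))
  step 9: S(S(S(add(add(Z, SSSZ), mul(SZ, add(Z, SSSZ))))))
  step 10: S(S(S(add(SSSZ, mul(SZ, add(Z, SSSZ))))))
  step 11: S(S(S(S(add(SSZ, mul(SZ, add(Z, SSSZ)))))))
  step 12: S(S(S(S(S(add(SZ, mul(SZ, add(Z, SSSZ))))))))
  step 13: S(S(S(S(S(S(add(Z, mul(SZ, add(Z, SSSZ)))))))))
  step 14: S(S(S(S(S(S(mul(SZ, add(Z, SSSZ))))))))
  step 15: S(S(S(S(S(S(add(add(Z, SSSZ), mul(Z, add(Z, SSSZ)))))))))
  step 16: S(S(S(S(S(S(add(SSSZ, mul(Z, add(Z, SSSZ)))))))))
  step 17: S(S(S(S(S(S(S(add(SSZ, mul(Z, add(Z, SSSZ))))))))))
  step 18: S(S(S(S(S(S(S(S(add(SZ, mul(Z, add(Z, SSSZ)))))))))))
  step 19: S(S(S(S(S(S(S(S(S(add(Z, mul(Z, add(Z, SSSZ))))))))))))
  step 20: S(S(S(S(S(S(S(S(S(mul(Z, add(Z, SSSZ)))))))))))
  step 21: S^9(Z)

Answer: YES — reaches normal form S^9(Z) in 21 ≤ 23 steps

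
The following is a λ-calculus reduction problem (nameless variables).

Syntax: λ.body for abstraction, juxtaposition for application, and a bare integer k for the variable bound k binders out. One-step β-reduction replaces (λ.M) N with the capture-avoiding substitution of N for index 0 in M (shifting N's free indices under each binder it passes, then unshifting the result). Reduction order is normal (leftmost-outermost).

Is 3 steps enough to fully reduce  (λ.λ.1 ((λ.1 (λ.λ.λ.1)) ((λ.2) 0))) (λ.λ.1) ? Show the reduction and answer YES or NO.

Answer: YES — reaches normal form λ.λ.1 (λ.λ.λ.1) in 3 ≤ 3 steps

Working:
  start: (λ.λ.1 ((λ.1 (λ.λ.λ.1)) ((λ.2) 0))) (λ.λ.1)
  step 1: λ.(λ.λ.1) ((λ.1 (λ.λ.λ.1)) ((λ.λ.λ.1) 0))
  step 2: λ.λ.(λ.2 (λ.λ.λ.1)) ((λ.λ.λ.1) 1)
  step 3: λ.λ.1 (λ.λ.λ.1)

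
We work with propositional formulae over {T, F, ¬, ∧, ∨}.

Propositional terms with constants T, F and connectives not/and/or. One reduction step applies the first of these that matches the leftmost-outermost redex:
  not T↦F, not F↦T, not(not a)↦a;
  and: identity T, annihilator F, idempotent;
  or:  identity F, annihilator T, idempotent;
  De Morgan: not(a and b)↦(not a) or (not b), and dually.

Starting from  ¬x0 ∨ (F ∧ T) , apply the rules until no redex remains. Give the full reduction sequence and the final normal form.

Answer: normal form = ¬x0  (in 2 steps)

Reduction:
  start: ¬x0 ∨ (F ∧ T)
  [1] ¬x0 ∨ F
  [2] ¬x0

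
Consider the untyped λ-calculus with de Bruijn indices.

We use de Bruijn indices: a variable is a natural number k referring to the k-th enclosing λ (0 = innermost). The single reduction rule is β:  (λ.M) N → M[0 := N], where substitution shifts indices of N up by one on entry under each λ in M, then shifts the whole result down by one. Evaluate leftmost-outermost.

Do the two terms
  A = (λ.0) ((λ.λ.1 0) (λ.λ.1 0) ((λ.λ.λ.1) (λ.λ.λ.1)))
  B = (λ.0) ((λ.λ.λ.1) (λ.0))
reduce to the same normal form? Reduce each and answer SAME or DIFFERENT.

Term A:
  start: (λ.0) ((λ.λ.1 0) (λ.λ.1 0) ((λ.λ.λ.1) (λ.λ.λ.1)))
  step 1: (λ.λ.1 0) (λ.λ.1 0) ((λ.λ.λ.1) (λ.λ.λ.1))
  step 2: (λ.(λ.λ.1 0) 0) ((λ.λ.λ.1) (λ.λ.λ.1))
  step 3: (λ.λ.1 0) ((λ.λ.λ.1) (λ.λ.λ.1))
  step 4: λ.(λ.λ.λ.1) (λ.λ.λ.1) 0
  step 5: λ.(λ.λ.1) 0
  step 6: λ.λ.1

Term B:
  start: (λ.0) ((λ.λ.λ.1) (λ.0))
  step 1: (λ.λ.λ.1) (λ.0)
  step 2: λ.λ.1

Answer: SAME — A ⇓ λ.λ.1, B ⇓ λ.λ.1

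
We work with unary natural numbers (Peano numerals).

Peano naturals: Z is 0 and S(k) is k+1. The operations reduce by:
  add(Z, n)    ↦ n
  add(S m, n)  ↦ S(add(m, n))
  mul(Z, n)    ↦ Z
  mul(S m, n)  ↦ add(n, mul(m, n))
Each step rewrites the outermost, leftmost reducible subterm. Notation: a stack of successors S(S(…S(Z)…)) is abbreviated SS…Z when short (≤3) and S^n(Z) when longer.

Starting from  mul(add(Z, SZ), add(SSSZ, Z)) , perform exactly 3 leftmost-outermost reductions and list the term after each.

Answer: after 3 steps: add(S(add(SSZ, Z)), mul(Z, add(SSSZ, Z)))

Working:
  start: mul(add(Z, SZ), add(SSSZ, Z))
  [1] mul(SZ, add(SSSZ, Z))
  [2] add(add(SSSZ, Z), mul(Z, add(SSSZ, Z)))
  [3] add(S(add(SSZ, Z)), mul(Z, add(SSSZ, Z)))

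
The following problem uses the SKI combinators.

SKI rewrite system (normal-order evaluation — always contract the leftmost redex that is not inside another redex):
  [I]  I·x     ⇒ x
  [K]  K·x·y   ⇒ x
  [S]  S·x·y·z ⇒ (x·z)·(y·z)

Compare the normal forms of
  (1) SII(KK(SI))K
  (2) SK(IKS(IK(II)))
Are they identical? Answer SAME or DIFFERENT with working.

Answer: DIFFERENT — A ⇓ K, B ⇓ SKS

Reduction:
Term A:
  start: SII(KK(SI))K
  →1  I(KK(SI))(I(KK(SI)))K
  →2  KK(SI)(I(KK(SI)))K
  →3  K(I(KK(SI)))K
  →4  I(KK(SI))
  →5  KK(SI)
  →6  K

Term B:
  start: SK(IKS(IK(II)))
  →1  SK(KS(IK(II)))
  →2  SKS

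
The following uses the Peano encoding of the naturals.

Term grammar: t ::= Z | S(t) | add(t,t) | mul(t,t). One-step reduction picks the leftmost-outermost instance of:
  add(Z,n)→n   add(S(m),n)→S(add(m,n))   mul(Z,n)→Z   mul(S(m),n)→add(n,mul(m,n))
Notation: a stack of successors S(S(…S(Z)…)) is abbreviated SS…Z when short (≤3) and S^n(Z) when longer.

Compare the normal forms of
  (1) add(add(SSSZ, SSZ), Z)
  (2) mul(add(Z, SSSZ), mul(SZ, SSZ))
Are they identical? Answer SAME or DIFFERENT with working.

Answer: DIFFERENT — A ⇓ S^5(Z), B ⇓ S^6(Z)

Working:
Term A:
  start: add(add(SSSZ, SSZ), Z)
  step 1: add(S(add(SSZ, SSZ)), Z)
  step 2: S(add(add(SSZ, SSZ), Z))
  step 3: S(add(S(add(SZ, SSZ)), Z))
  step 4: S(S(add(add(SZ, SSZ), Z)))
  step 5: S(S(add(S(add(Z, SSZ)), Z)))
  step 6: S(S(S(add(add(Z, SSZ), Z))))
  step 7: S(S(S(add(SSZ, Z))))
  step 8: S(S(S(S(add(SZ, Z)))))
  step 9: S(S(S(S(S(add(Z, Z))))))
  step 10: S^5(Z)

Term B:
  start: mul(add(Z, SSSZ), mul(SZ, SSZ))
  step 1: mul(SSSZ, mul(SZ, SSZ))
  step 2: add(mul(SZ, SSZ), mul(SSZ, mul(SZ, SSZ)))
  step 3: add(add(SSZ, mul(Z, SSZ)), mul(SSZ, mul(SZ, SSZ)))
  step 4: add(S(add(SZ, mul(Z, SSZ))), mul(SSZ, mul(SZ, SSZ)))
  step 5: S(add(add(SZ, mul(Z, SSZ)), mul(SSZ, mul(SZ, SSZ))))
  step 6: S(add(S(add(Z, mul(Z, SSZ))), mul(SSZ, mul(SZ, SSZ))))
  step 7: S(S(add(add(Z, mul(Z, SSZ)), mul(SSZ, mul(SZ, SSZ)))))
  step 8: S(S(add(mul(Z, SSZ), mul(SSZ, mul(SZ, SSZ)))))
  step 9: S(S(add(Z, mul(SSZ, mul(SZ, SSZ)))))
  step 10: S(S(mul(SSZ, mul(SZ, SSZ))))
  step 11: S(S(add(mul(SZ, SSZ), mul(SZ, mul(SZ, SSZ)))))
  step 12: S(S(add(add(SSZ, mul(Z, SSZ)), mul(SZ, mul(SZ, SSZ)))))
  step 13: S(S(add(S(add(SZ, mul(Z, SSZ))), mul(SZ, mul(SZ, SSZ)))))
  step 14: S(S(S(add(add(SZ, mul(Z, SSZ)), mul(SZ, mul(SZ, SSZ))))))
  step 15: S(S(S(add(S(add(Z, mul(Z, SSZ))), mul(SZ, mul(SZ, SSZ))))))
  step 16: S(S(S(S(add(add(Z, mul(Z, SSZ)), mul(SZ, mul(SZ, SSZ)))))))
  step 17: S(S(S(S(add(mul(Z, SSZ), mul(SZ, mul(SZ, SSZ)))))))
  step 18: S(S(S(S(add(Z, mul(SZ, mul(SZ, SSZ)))))))
  step 19: S(S(S(S(mul(SZ, mul(SZ, SSZ))))))
  step 20: S(S(S(S(add(mul(SZ, SSZ), mul(Z, mul(SZ, SSZ)))))))
  step 21: S(S(S(S(add(add(SSZ, mul(Z, SSZ)), mul(Z, mul(SZ, SSZ)))))))
  step 22: S(S(S(S(add(S(add(SZ, mul(Z, SSZ))), mul(Z, mul(SZ, SSZ)))))))
  step 23: S(S(S(S(S(add(add(SZ, mul(Z, SSZ)), mul(Z, mul(SZ, SSZ))))))))
  step 24: S(S(S(S(S(add(S(add(Z, mul(Z, SSZ))), mul(Z, mul(SZ, SSZ))))))))
  step 25: S(S(S(S(S(S(add(add(Z, mul(Z, SSZ)), mul(Z, mul(SZ, SSZ)))))))))
  step 26: S(S(S(S(S(S(add(mul(Z, SSZ), mul(Z, mul(SZ, SSZ)))))))))
  step 27: S(S(S(S(S(S(add(Z, mul(Z, mul(SZ, SSZ)))))))))
  step 28: S(S(S(S(S(S(mul(Z, mul(SZ, SSZ))))))))
  step 29: S^6(Z)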